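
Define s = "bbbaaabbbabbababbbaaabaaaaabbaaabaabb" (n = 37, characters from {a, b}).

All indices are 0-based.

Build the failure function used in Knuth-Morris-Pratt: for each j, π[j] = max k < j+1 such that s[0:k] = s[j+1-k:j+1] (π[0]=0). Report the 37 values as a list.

[0, 1, 2, 0, 0, 0, 1, 2, 3, 4, 1, 2, 0, 1, 0, 1, 2, 3, 4, 5, 6, 7, 0, 0, 0, 0, 0, 1, 2, 0, 0, 0, 1, 0, 0, 1, 2]

π[0] = 0
j=1 s[j]='b': π[1]=1 (border 'b')
j=2 s[j]='b': π[2]=2 (border 'bb')
j=3 s[j]='a': k: 2→1→0; π[3]=0 (border '')
j=4 s[j]='a': π[4]=0 (border '')
j=5 s[j]='a': π[5]=0 (border '')
j=6 s[j]='b': π[6]=1 (border 'b')
j=7 s[j]='b': π[7]=2 (border 'bb')
j=8 s[j]='b': π[8]=3 (border 'bbb')
j=9 s[j]='a': π[9]=4 (border 'bbba')
j=10 s[j]='b': k: 4→0; π[10]=1 (border 'b')
j=11 s[j]='b': π[11]=2 (border 'bb')
j=12 s[j]='a': k: 2→1→0; π[12]=0 (border '')
j=13 s[j]='b': π[13]=1 (border 'b')
j=14 s[j]='a': k: 1→0; π[14]=0 (border '')
j=15 s[j]='b': π[15]=1 (border 'b')
j=16 s[j]='b': π[16]=2 (border 'bb')
j=17 s[j]='b': π[17]=3 (border 'bbb')
j=18 s[j]='a': π[18]=4 (border 'bbba')
j=19 s[j]='a': π[19]=5 (border 'bbbaa')
j=20 s[j]='a': π[20]=6 (border 'bbbaaa')
j=21 s[j]='b': π[21]=7 (border 'bbbaaab')
j=22 s[j]='a': k: 7→1→0; π[22]=0 (border '')
j=23 s[j]='a': π[23]=0 (border '')
j=24 s[j]='a': π[24]=0 (border '')
j=25 s[j]='a': π[25]=0 (border '')
j=26 s[j]='a': π[26]=0 (border '')
j=27 s[j]='b': π[27]=1 (border 'b')
j=28 s[j]='b': π[28]=2 (border 'bb')
j=29 s[j]='a': k: 2→1→0; π[29]=0 (border '')
j=30 s[j]='a': π[30]=0 (border '')
j=31 s[j]='a': π[31]=0 (border '')
j=32 s[j]='b': π[32]=1 (border 'b')
j=33 s[j]='a': k: 1→0; π[33]=0 (border '')
j=34 s[j]='a': π[34]=0 (border '')
j=35 s[j]='b': π[35]=1 (border 'b')
j=36 s[j]='b': π[36]=2 (border 'bb')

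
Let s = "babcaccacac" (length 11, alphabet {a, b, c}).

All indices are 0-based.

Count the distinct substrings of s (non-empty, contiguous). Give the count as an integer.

52

rank | idx | suffix
   0 |   1 | abcaccacac
   1 |   9 | ac
   2 |   7 | acac
   3 |   4 | accacac
   4 |   0 | babcaccacac
   5 |   2 | bcaccacac
   6 |  10 | c
   7 |   8 | cac
   8 |   6 | cacac
   9 |   3 | caccacac
  10 |   5 | ccacac

SA = [1, 9, 7, 4, 0, 2, 10, 8, 6, 3, 5]
i: (SA[i-1],SA[i]) lcp shared
  1: (1,9) 1 'a'
  2: (9,7) 2 'ac'
  3: (7,4) 2 'ac'
  4: (4,0) 0 ''
  5: (0,2) 1 'b'
  6: (2,10) 0 ''
  7: (10,8) 1 'c'
  8: (8,6) 3 'cac'
  9: (6,3) 3 'cac'
  10: (3,5) 1 'c'

n(n+1)/2 = 11·12/2 = 66
Σ LCP = 0 + 1 + 2 + 2 + 0 + 1 + 0 + 1 + 3 + 3 + 1 = 14
distinct = 66 − 14 = 52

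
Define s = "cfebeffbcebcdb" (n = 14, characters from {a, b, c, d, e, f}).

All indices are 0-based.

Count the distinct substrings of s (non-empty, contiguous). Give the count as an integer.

94

rank | idx | suffix
   0 |  13 | b
   1 |  10 | bcdb
   2 |   7 | bcebcdb
   3 |   3 | beffbcebcdb
   4 |  11 | cdb
   5 |   8 | cebcdb
   6 |   0 | cfebeffbcebcdb
   7 |  12 | db
   8 |   9 | ebcdb
   9 |   2 | ebeffbcebcdb
  10 |   4 | effbcebcdb
  11 |   6 | fbcebcdb
  12 |   1 | febeffbcebcdb
  13 |   5 | ffbcebcdb

SA = [13, 10, 7, 3, 11, 8, 0, 12, 9, 2, 4, 6, 1, 5]
rank  pair      lcp
   1  s[13:],s[10:]  1  'b'
   2  s[10:],s[7:]  2  'bc'
   3  s[7:],s[3:]  1  'b'
   4  s[3:],s[11:]  0  ''
   5  s[11:],s[8:]  1  'c'
   6  s[8:],s[0:]  1  'c'
   7  s[0:],s[12:]  0  ''
   8  s[12:],s[9:]  0  ''
   9  s[9:],s[2:]  2  'eb'
  10  s[2:],s[4:]  1  'e'
  11  s[4:],s[6:]  0  ''
  12  s[6:],s[1:]  1  'f'
  13  s[1:],s[5:]  1  'f'

n(n+1)/2 = 14·15/2 = 105
Σ LCP = 0 + 1 + 2 + 1 + 0 + 1 + 1 + 0 + 0 + 2 + 1 + 0 + 1 + 1 = 11
distinct = 105 − 11 = 94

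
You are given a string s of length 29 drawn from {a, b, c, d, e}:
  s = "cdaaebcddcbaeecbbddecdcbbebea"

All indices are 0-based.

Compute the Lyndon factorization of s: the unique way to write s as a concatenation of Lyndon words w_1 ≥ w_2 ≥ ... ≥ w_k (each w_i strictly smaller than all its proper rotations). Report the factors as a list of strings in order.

["cd", "aaebcddcbaeecbbddecdcbbebe", "a"]

emit factor 1: 'cd' (i=0, period=2)
emit factor 2: 'aaebcddcbaeecbbddecdcbbebe' (i=2, period=26)
emit factor 3: 'a' (i=28, period=1)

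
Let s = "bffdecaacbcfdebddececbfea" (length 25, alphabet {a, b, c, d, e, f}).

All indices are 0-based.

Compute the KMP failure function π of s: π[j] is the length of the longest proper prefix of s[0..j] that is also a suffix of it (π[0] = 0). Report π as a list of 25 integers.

[0, 0, 0, 0, 0, 0, 0, 0, 0, 1, 0, 0, 0, 0, 1, 0, 0, 0, 0, 0, 0, 1, 2, 0, 0]

π[0] = 0
j=1 s[j]='f': π[1]=0 (border '')
j=2 s[j]='f': π[2]=0 (border '')
j=3 s[j]='d': π[3]=0 (border '')
j=4 s[j]='e': π[4]=0 (border '')
j=5 s[j]='c': π[5]=0 (border '')
j=6 s[j]='a': π[6]=0 (border '')
j=7 s[j]='a': π[7]=0 (border '')
j=8 s[j]='c': π[8]=0 (border '')
j=9 s[j]='b': π[9]=1 (border 'b')
j=10 s[j]='c': k: 1→0; π[10]=0 (border '')
j=11 s[j]='f': π[11]=0 (border '')
j=12 s[j]='d': π[12]=0 (border '')
j=13 s[j]='e': π[13]=0 (border '')
j=14 s[j]='b': π[14]=1 (border 'b')
j=15 s[j]='d': k: 1→0; π[15]=0 (border '')
j=16 s[j]='d': π[16]=0 (border '')
j=17 s[j]='e': π[17]=0 (border '')
j=18 s[j]='c': π[18]=0 (border '')
j=19 s[j]='e': π[19]=0 (border '')
j=20 s[j]='c': π[20]=0 (border '')
j=21 s[j]='b': π[21]=1 (border 'b')
j=22 s[j]='f': π[22]=2 (border 'bf')
j=23 s[j]='e': k: 2→0; π[23]=0 (border '')
j=24 s[j]='a': π[24]=0 (border '')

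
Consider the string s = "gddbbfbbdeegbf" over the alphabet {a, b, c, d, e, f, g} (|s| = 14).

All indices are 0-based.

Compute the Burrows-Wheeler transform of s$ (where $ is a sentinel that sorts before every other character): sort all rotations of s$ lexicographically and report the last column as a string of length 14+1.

ffdbgbdgbdebbe$

rank  rotation         last
    0  $gddbbfbbdeegbf  f
    1  bbdeegbf$gddbbf  f
    2  bbfbbdeegbf$gdd  d
    3  bdeegbf$gddbbfb  b
    4  bf$gddbbfbbdeeg  g
    5  bfbbdeegbf$gddb  b
    6  dbbfbbdeegbf$gd  d
    7  ddbbfbbdeegbf$g  g
    8  deegbf$gddbbfbb  b
    9  eegbf$gddbbfbbd  d
   10  egbf$gddbbfbbde  e
   11  f$gddbbfbbdeegb  b
   12  fbbdeegbf$gddbb  b
   13  gbf$gddbbfbbdee  e
   14  gddbbfbbdeegbf$  $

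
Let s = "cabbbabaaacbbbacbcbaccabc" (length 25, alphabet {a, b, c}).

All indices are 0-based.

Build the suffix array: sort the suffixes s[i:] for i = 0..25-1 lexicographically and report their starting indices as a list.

[7, 8, 5, 1, 22, 9, 14, 19, 6, 4, 13, 18, 3, 12, 2, 11, 23, 16, 24, 0, 21, 17, 10, 15, 20]

rank | idx | suffix
   0 |   7 | aaacbbbacbcbaccabc
   1 |   8 | aacbbbacbcbaccabc
   2 |   5 | abaaacbbbacbcbaccabc
   3 |   1 | abbbabaaacbbbacbcbaccabc
   4 |  22 | abc
   5 |   9 | acbbbacbcbaccabc
   6 |  14 | acbcbaccabc
   7 |  19 | accabc
   8 |   6 | baaacbbbacbcbaccabc
   9 |   4 | babaaacbbbacbcbaccabc
  10 |  13 | bacbcbaccabc
  11 |  18 | baccabc
  12 |   3 | bbabaaacbbbacbcbaccabc
  13 |  12 | bbacbcbaccabc
  14 |   2 | bbbabaaacbbbacbcbaccabc
  15 |  11 | bbbacbcbaccabc
  16 |  23 | bc
  17 |  16 | bcbaccabc
  18 |  24 | c
  19 |   0 | cabbbabaaacbbbacbcbaccabc
  20 |  21 | cabc
  21 |  17 | cbaccabc
  22 |  10 | cbbbacbcbaccabc
  23 |  15 | cbcbaccabc
  24 |  20 | ccabc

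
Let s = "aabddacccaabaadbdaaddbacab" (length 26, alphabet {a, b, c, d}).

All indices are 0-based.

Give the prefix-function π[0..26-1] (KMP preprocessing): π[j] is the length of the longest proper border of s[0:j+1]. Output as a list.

[0, 1, 0, 0, 0, 1, 0, 0, 0, 1, 2, 3, 1, 2, 0, 0, 0, 1, 2, 0, 0, 0, 1, 0, 1, 0]

π[0] = 0
j=1 s[j]='a': π[1]=1 (border 'a')
j=2 s[j]='b': k: 1→0; π[2]=0 (border '')
j=3 s[j]='d': π[3]=0 (border '')
j=4 s[j]='d': π[4]=0 (border '')
j=5 s[j]='a': π[5]=1 (border 'a')
j=6 s[j]='c': k: 1→0; π[6]=0 (border '')
j=7 s[j]='c': π[7]=0 (border '')
j=8 s[j]='c': π[8]=0 (border '')
j=9 s[j]='a': π[9]=1 (border 'a')
j=10 s[j]='a': π[10]=2 (border 'aa')
j=11 s[j]='b': π[11]=3 (border 'aab')
j=12 s[j]='a': k: 3→0; π[12]=1 (border 'a')
j=13 s[j]='a': π[13]=2 (border 'aa')
j=14 s[j]='d': k: 2→1→0; π[14]=0 (border '')
j=15 s[j]='b': π[15]=0 (border '')
j=16 s[j]='d': π[16]=0 (border '')
j=17 s[j]='a': π[17]=1 (border 'a')
j=18 s[j]='a': π[18]=2 (border 'aa')
j=19 s[j]='d': k: 2→1→0; π[19]=0 (border '')
j=20 s[j]='d': π[20]=0 (border '')
j=21 s[j]='b': π[21]=0 (border '')
j=22 s[j]='a': π[22]=1 (border 'a')
j=23 s[j]='c': k: 1→0; π[23]=0 (border '')
j=24 s[j]='a': π[24]=1 (border 'a')
j=25 s[j]='b': k: 1→0; π[25]=0 (border '')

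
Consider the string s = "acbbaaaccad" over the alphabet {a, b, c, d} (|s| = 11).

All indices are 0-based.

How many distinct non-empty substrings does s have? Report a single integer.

57

rank | idx | suffix
   0 |   4 | aaaccad
   1 |   5 | aaccad
   2 |   0 | acbbaaaccad
   3 |   6 | accad
   4 |   9 | ad
   5 |   3 | baaaccad
   6 |   2 | bbaaaccad
   7 |   8 | cad
   8 |   1 | cbbaaaccad
   9 |   7 | ccad
  10 |  10 | d

SA = [4, 5, 0, 6, 9, 3, 2, 8, 1, 7, 10]
rank  pair      lcp
   1  s[4:],s[5:]  2  'aa'
   2  s[5:],s[0:]  1  'a'
   3  s[0:],s[6:]  2  'ac'
   4  s[6:],s[9:]  1  'a'
   5  s[9:],s[3:]  0  ''
   6  s[3:],s[2:]  1  'b'
   7  s[2:],s[8:]  0  ''
   8  s[8:],s[1:]  1  'c'
   9  s[1:],s[7:]  1  'c'
  10  s[7:],s[10:]  0  ''

n(n+1)/2 = 11·12/2 = 66
Σ LCP = 0 + 2 + 1 + 2 + 1 + 0 + 1 + 0 + 1 + 1 + 0 = 9
distinct = 66 − 9 = 57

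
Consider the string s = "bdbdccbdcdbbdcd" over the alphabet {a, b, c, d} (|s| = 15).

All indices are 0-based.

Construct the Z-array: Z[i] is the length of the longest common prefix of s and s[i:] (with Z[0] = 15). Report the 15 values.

Z[0]=15
i=1: outside box; Z[1]=0
i=2: outside box; Z[2]=2 grow→box=[2,4)
i=3: min(r-i=1, Z[1]=0)=0; Z[3]=0
i=4: outside box; Z[4]=0
i=5: outside box; Z[5]=0
i=6: outside box; Z[6]=2 grow→box=[6,8)
i=7: min(r-i=1, Z[1]=0)=0; Z[7]=0
i=8: outside box; Z[8]=0
i=9: outside box; Z[9]=0
i=10: outside box; Z[10]=1 grow→box=[10,11)
i=11: outside box; Z[11]=2 grow→box=[11,13)
i=12: min(r-i=1, Z[1]=0)=0; Z[12]=0
i=13: outside box; Z[13]=0
i=14: outside box; Z[14]=0

[15, 0, 2, 0, 0, 0, 2, 0, 0, 0, 1, 2, 0, 0, 0]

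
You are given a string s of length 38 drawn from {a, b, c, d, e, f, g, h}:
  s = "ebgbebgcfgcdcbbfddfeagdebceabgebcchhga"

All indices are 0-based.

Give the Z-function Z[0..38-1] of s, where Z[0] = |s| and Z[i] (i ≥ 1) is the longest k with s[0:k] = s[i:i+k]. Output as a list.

[38, 0, 0, 0, 3, 0, 0, 0, 0, 0, 0, 0, 0, 0, 0, 0, 0, 0, 0, 1, 0, 0, 0, 2, 0, 0, 1, 0, 0, 0, 2, 0, 0, 0, 0, 0, 0, 0]

Z[0]=38
i=1: fresh scan; Z[1]=0
i=2: fresh scan; Z[2]=0
i=3: fresh scan; Z[3]=0
i=4: fresh scan; Z[4]=3 extend→box=[4,7)
i=5: min(r-i=2, Z[1]=0)=0; Z[5]=0
i=6: min(r-i=1, Z[2]=0)=0; Z[6]=0
i=7: fresh scan; Z[7]=0
i=8: fresh scan; Z[8]=0
i=9: fresh scan; Z[9]=0
i=10: fresh scan; Z[10]=0
i=11: fresh scan; Z[11]=0
i=12: fresh scan; Z[12]=0
i=13: fresh scan; Z[13]=0
i=14: fresh scan; Z[14]=0
i=15: fresh scan; Z[15]=0
i=16: fresh scan; Z[16]=0
i=17: fresh scan; Z[17]=0
i=18: fresh scan; Z[18]=0
i=19: fresh scan; Z[19]=1 extend→box=[19,20)
i=20: fresh scan; Z[20]=0
i=21: fresh scan; Z[21]=0
i=22: fresh scan; Z[22]=0
i=23: fresh scan; Z[23]=2 extend→box=[23,25)
i=24: min(r-i=1, Z[1]=0)=0; Z[24]=0
i=25: fresh scan; Z[25]=0
i=26: fresh scan; Z[26]=1 extend→box=[26,27)
i=27: fresh scan; Z[27]=0
i=28: fresh scan; Z[28]=0
i=29: fresh scan; Z[29]=0
i=30: fresh scan; Z[30]=2 extend→box=[30,32)
i=31: min(r-i=1, Z[1]=0)=0; Z[31]=0
i=32: fresh scan; Z[32]=0
i=33: fresh scan; Z[33]=0
i=34: fresh scan; Z[34]=0
i=35: fresh scan; Z[35]=0
i=36: fresh scan; Z[36]=0
i=37: fresh scan; Z[37]=0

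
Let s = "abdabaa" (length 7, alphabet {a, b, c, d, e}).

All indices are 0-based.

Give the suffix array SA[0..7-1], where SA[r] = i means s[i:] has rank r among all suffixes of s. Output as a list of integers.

[6, 5, 3, 0, 4, 1, 2]

rank→(start, suffix):
  0 → (6, 'a')
  1 → (5, 'aa')
  2 → (3, 'abaa')
  3 → (0, 'abdabaa')
  4 → (4, 'baa')
  5 → (1, 'bdabaa')
  6 → (2, 'dabaa')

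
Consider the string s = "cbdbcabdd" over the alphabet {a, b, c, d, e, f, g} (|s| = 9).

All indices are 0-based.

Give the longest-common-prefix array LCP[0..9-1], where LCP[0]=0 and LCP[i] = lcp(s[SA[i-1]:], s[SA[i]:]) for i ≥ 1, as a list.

[0, 0, 1, 2, 0, 1, 0, 1, 1]

sorted suffixes:
  #0 SA[0]=5  'abdd'
  #1 SA[1]=3  'bcabdd'
  #2 SA[2]=1  'bdbcabdd'
  #3 SA[3]=6  'bdd'
  #4 SA[4]=4  'cabdd'
  #5 SA[5]=0  'cbdbcabdd'
  #6 SA[6]=8  'd'
  #7 SA[7]=2  'dbcabdd'
  #8 SA[8]=7  'dd'

SA = [5, 3, 1, 6, 4, 0, 8, 2, 7]
i: (SA[i-1],SA[i]) lcp shared
  1: (5,3) 0 ''
  2: (3,1) 1 'b'
  3: (1,6) 2 'bd'
  4: (6,4) 0 ''
  5: (4,0) 1 'c'
  6: (0,8) 0 ''
  7: (8,2) 1 'd'
  8: (2,7) 1 'd'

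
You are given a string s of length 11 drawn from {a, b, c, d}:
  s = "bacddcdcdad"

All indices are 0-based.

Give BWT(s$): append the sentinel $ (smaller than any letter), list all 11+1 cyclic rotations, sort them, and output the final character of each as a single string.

dbd$ddaaccdc

rank  rotation      last
    0  $bacddcdcdad  d
    1  acddcdcdad$b  b
    2  ad$bacddcdcd  d
    3  bacddcdcdad$  $
    4  cdad$bacddcd  d
    5  cdcdad$bacdd  d
    6  cddcdcdad$ba  a
    7  d$bacddcdcda  a
    8  dad$bacddcdc  c
    9  dcdad$bacddc  c
   10  dcdcdad$bacd  d
   11  ddcdcdad$bac  c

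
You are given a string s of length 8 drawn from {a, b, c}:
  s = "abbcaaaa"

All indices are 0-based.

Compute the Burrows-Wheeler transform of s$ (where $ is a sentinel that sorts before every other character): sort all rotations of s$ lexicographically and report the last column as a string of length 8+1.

aaaac$abb

rank  rotation   last
    0  $abbcaaaa  a
    1  a$abbcaaa  a
    2  aa$abbcaa  a
    3  aaa$abbca  a
    4  aaaa$abbc  c
    5  abbcaaaa$  $
    6  bbcaaaa$a  a
    7  bcaaaa$ab  b
    8  caaaa$abb  b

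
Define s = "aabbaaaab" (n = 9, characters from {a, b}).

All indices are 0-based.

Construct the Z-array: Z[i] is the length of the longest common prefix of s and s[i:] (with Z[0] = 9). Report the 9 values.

Z[0]=9
i=1: outside box; Z[1]=1 grow→box=[1,2)
i=2: outside box; Z[2]=0
i=3: outside box; Z[3]=0
i=4: outside box; Z[4]=2 grow→box=[4,6)
i=5: min(r-i=1, Z[1]=1)=1; Z[5]=2 grow→box=[5,7)
i=6: min(r-i=1, Z[1]=1)=1; Z[6]=3 grow→box=[6,9)
i=7: min(r-i=2, Z[1]=1)=1; Z[7]=1
i=8: min(r-i=1, Z[2]=0)=0; Z[8]=0

[9, 1, 0, 0, 2, 2, 3, 1, 0]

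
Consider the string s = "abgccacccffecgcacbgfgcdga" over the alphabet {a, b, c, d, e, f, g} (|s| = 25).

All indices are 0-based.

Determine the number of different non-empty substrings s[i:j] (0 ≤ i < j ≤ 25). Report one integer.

rank | idx | suffix
   0 |  24 | a
   1 |   0 | abgccacccffecgcacbgfgcdga
   2 |  15 | acbgfgcdga
   3 |   5 | acccffecgcacbgfgcdga
   4 |   1 | bgccacccffecgcacbgfgcdga
   5 |  17 | bgfgcdga
   6 |  14 | cacbgfgcdga
   7 |   4 | cacccffecgcacbgfgcdga
   8 |  16 | cbgfgcdga
   9 |   3 | ccacccffecgcacbgfgcdga
  10 |   6 | cccffecgcacbgfgcdga
  11 |   7 | ccffecgcacbgfgcdga
  12 |  21 | cdga
  13 |   8 | cffecgcacbgfgcdga
  14 |  12 | cgcacbgfgcdga
  15 |  22 | dga
  16 |  11 | ecgcacbgfgcdga
  17 |  10 | fecgcacbgfgcdga
  18 |   9 | ffecgcacbgfgcdga
  19 |  19 | fgcdga
  20 |  23 | ga
  21 |  13 | gcacbgfgcdga
  22 |   2 | gccacccffecgcacbgfgcdga
  23 |  20 | gcdga
  24 |  18 | gfgcdga

SA = [24, 0, 15, 5, 1, 17, 14, 4, 16, 3, 6, 7, 21, 8, 12, 22, 11, 10, 9, 19, 23, 13, 2, 20, 18]
[i] adj suffixes → lcp
  [1] 24/0 → 1 ('a')
  [2] 0/15 → 1 ('a')
  [3] 15/5 → 2 ('ac')
  [4] 5/1 → 0 ('')
  [5] 1/17 → 2 ('bg')
  [6] 17/14 → 0 ('')
  [7] 14/4 → 3 ('cac')
  [8] 4/16 → 1 ('c')
  [9] 16/3 → 1 ('c')
  [10] 3/6 → 2 ('cc')
  [11] 6/7 → 2 ('cc')
  [12] 7/21 → 1 ('c')
  [13] 21/8 → 1 ('c')
  [14] 8/12 → 1 ('c')
  [15] 12/22 → 0 ('')
  [16] 22/11 → 0 ('')
  [17] 11/10 → 0 ('')
  [18] 10/9 → 1 ('f')
  [19] 9/19 → 1 ('f')
  [20] 19/23 → 0 ('')
  [21] 23/13 → 1 ('g')
  [22] 13/2 → 2 ('gc')
  [23] 2/20 → 2 ('gc')
  [24] 20/18 → 1 ('g')

n(n+1)/2 = 25·26/2 = 325
Σ LCP = 0 + 1 + 1 + 2 + 0 + 2 + 0 + 3 + 1 + 1 + 2 + 2 + 1 + 1 + 1 + 0 + 0 + 0 + 1 + 1 + 0 + 1 + 2 + 2 + 1 = 26
distinct = 325 − 26 = 299

299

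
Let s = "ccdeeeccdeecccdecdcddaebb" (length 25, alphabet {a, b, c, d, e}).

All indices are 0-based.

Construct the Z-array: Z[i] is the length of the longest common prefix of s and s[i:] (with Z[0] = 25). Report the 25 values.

Z[0]=25
i=1: outside box; Z[1]=1 extend→box=[1,2)
i=2: outside box; Z[2]=0
i=3: outside box; Z[3]=0
i=4: outside box; Z[4]=0
i=5: outside box; Z[5]=0
i=6: outside box; Z[6]=5 extend→box=[6,11)
i=7: min(r-i=4, Z[1]=1)=1; Z[7]=1
i=8: min(r-i=3, Z[2]=0)=0; Z[8]=0
i=9: min(r-i=2, Z[3]=0)=0; Z[9]=0
i=10: min(r-i=1, Z[4]=0)=0; Z[10]=0
i=11: outside box; Z[11]=2 extend→box=[11,13)
i=12: min(r-i=1, Z[1]=1)=1; Z[12]=4 extend→box=[12,16)
i=13: min(r-i=3, Z[1]=1)=1; Z[13]=1
i=14: min(r-i=2, Z[2]=0)=0; Z[14]=0
i=15: min(r-i=1, Z[3]=0)=0; Z[15]=0
i=16: outside box; Z[16]=1 extend→box=[16,17)
i=17: outside box; Z[17]=0
i=18: outside box; Z[18]=1 extend→box=[18,19)
i=19: outside box; Z[19]=0
i=20: outside box; Z[20]=0
i=21: outside box; Z[21]=0
i=22: outside box; Z[22]=0
i=23: outside box; Z[23]=0
i=24: outside box; Z[24]=0

[25, 1, 0, 0, 0, 0, 5, 1, 0, 0, 0, 2, 4, 1, 0, 0, 1, 0, 1, 0, 0, 0, 0, 0, 0]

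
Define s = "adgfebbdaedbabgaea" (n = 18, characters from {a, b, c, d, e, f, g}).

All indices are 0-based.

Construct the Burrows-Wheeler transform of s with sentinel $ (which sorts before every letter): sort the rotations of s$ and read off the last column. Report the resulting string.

rank  rotation             last
    0  $adgfebbdaedbabgaea  a
    1  a$adgfebbdaedbabgae  e
    2  abgaea$adgfebbdaedb  b
    3  adgfebbdaedbabgaea$  $
    4  aea$adgfebbdaedbabg  g
    5  aedbabgaea$adgfebbd  d
    6  babgaea$adgfebbdaed  d
    7  bbdaedbabgaea$adgfe  e
    8  bdaedbabgaea$adgfeb  b
    9  bgaea$adgfebbdaedba  a
   10  daedbabgaea$adgfebb  b
   11  dbabgaea$adgfebbdae  e
   12  dgfebbdaedbabgaea$a  a
   13  ea$adgfebbdaedbabga  a
   14  ebbdaedbabgaea$adgf  f
   15  edbabgaea$adgfebbda  a
   16  febbdaedbabgaea$adg  g
   17  gaea$adgfebbdaedbab  b
   18  gfebbdaedbabgaea$ad  d

aeb$gddebabeaafagbd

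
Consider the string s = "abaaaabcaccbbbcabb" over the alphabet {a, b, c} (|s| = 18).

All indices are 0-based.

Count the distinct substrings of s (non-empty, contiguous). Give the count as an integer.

rank→(start, suffix):
  0 → (2, 'aaaabcaccbbbcabb')
  1 → (3, 'aaabcaccbbbcabb')
  2 → (4, 'aabcaccbbbcabb')
  3 → (0, 'abaaaabcaccbbbcabb')
  4 → (15, 'abb')
  5 → (5, 'abcaccbbbcabb')
  6 → (8, 'accbbbcabb')
  7 → (17, 'b')
  8 → (1, 'baaaabcaccbbbcabb')
  9 → (16, 'bb')
  10 → (11, 'bbbcabb')
  11 → (12, 'bbcabb')
  12 → (13, 'bcabb')
  13 → (6, 'bcaccbbbcabb')
  14 → (14, 'cabb')
  15 → (7, 'caccbbbcabb')
  16 → (10, 'cbbbcabb')
  17 → (9, 'ccbbbcabb')

SA = [2, 3, 4, 0, 15, 5, 8, 17, 1, 16, 11, 12, 13, 6, 14, 7, 10, 9]
[i] adj suffixes → lcp
  [1] 2/3 → 3 ('aaa')
  [2] 3/4 → 2 ('aa')
  [3] 4/0 → 1 ('a')
  [4] 0/15 → 2 ('ab')
  [5] 15/5 → 2 ('ab')
  [6] 5/8 → 1 ('a')
  [7] 8/17 → 0 ('')
  [8] 17/1 → 1 ('b')
  [9] 1/16 → 1 ('b')
  [10] 16/11 → 2 ('bb')
  [11] 11/12 → 2 ('bb')
  [12] 12/13 → 1 ('b')
  [13] 13/6 → 3 ('bca')
  [14] 6/14 → 0 ('')
  [15] 14/7 → 2 ('ca')
  [16] 7/10 → 1 ('c')
  [17] 10/9 → 1 ('c')

n(n+1)/2 = 18·19/2 = 171
Σ LCP = 0 + 3 + 2 + 1 + 2 + 2 + 1 + 0 + 1 + 1 + 2 + 2 + 1 + 3 + 0 + 2 + 1 + 1 = 25
distinct = 171 − 25 = 146

146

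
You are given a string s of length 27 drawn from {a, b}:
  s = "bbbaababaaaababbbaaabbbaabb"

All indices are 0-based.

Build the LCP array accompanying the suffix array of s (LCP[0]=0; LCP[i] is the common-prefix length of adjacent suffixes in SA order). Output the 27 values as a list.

[0, 3, 4, 2, 5, 3, 4, 1, 3, 4, 2, 3, 6, 0, 1, 4, 3, 4, 2, 3, 1, 2, 4, 5, 2, 5, 6]

sorted suffixes:
  #0 SA[0]=8  'aaaababbbaaabbbaabb'
  #1 SA[1]=9  'aaababbbaaabbbaabb'
  #2 SA[2]=17  'aaabbbaabb'
  #3 SA[3]=3  'aababaaaababbbaaabbbaabb'
  #4 SA[4]=10  'aababbbaaabbbaabb'
  #5 SA[5]=23  'aabb'
  #6 SA[6]=18  'aabbbaabb'
  #7 SA[7]=6  'abaaaababbbaaabbbaabb'
  #8 SA[8]=4  'ababaaaababbbaaabbbaabb'
  #9 SA[9]=11  'ababbbaaabbbaabb'
  #10 SA[10]=24  'abb'
  #11 SA[11]=13  'abbbaaabbbaabb'
  #12 SA[12]=19  'abbbaabb'
  #13 SA[13]=26  'b'
  #14 SA[14]=7  'baaaababbbaaabbbaabb'
  #15 SA[15]=16  'baaabbbaabb'
  #16 SA[16]=2  'baababaaaababbbaaabbbaabb'
  #17 SA[17]=22  'baabb'
  #18 SA[18]=5  'babaaaababbbaaabbbaabb'
  #19 SA[19]=12  'babbbaaabbbaabb'
  #20 SA[20]=25  'bb'
  #21 SA[21]=15  'bbaaabbbaabb'
  #22 SA[22]=1  'bbaababaaaababbbaaabbbaabb'
  #23 SA[23]=21  'bbaabb'
  #24 SA[24]=14  'bbbaaabbbaabb'
  #25 SA[25]=0  'bbbaababaaaababbbaaabbbaabb'
  #26 SA[26]=20  'bbbaabb'

SA = [8, 9, 17, 3, 10, 23, 18, 6, 4, 11, 24, 13, 19, 26, 7, 16, 2, 22, 5, 12, 25, 15, 1, 21, 14, 0, 20]
[i] adj suffixes → lcp
  [1] 8/9 → 3 ('aaa')
  [2] 9/17 → 4 ('aaab')
  [3] 17/3 → 2 ('aa')
  [4] 3/10 → 5 ('aabab')
  [5] 10/23 → 3 ('aab')
  [6] 23/18 → 4 ('aabb')
  [7] 18/6 → 1 ('a')
  [8] 6/4 → 3 ('aba')
  [9] 4/11 → 4 ('abab')
  [10] 11/24 → 2 ('ab')
  [11] 24/13 → 3 ('abb')
  [12] 13/19 → 6 ('abbbaa')
  [13] 19/26 → 0 ('')
  [14] 26/7 → 1 ('b')
  [15] 7/16 → 4 ('baaa')
  [16] 16/2 → 3 ('baa')
  [17] 2/22 → 4 ('baab')
  [18] 22/5 → 2 ('ba')
  [19] 5/12 → 3 ('bab')
  [20] 12/25 → 1 ('b')
  [21] 25/15 → 2 ('bb')
  [22] 15/1 → 4 ('bbaa')
  [23] 1/21 → 5 ('bbaab')
  [24] 21/14 → 2 ('bb')
  [25] 14/0 → 5 ('bbbaa')
  [26] 0/20 → 6 ('bbbaab')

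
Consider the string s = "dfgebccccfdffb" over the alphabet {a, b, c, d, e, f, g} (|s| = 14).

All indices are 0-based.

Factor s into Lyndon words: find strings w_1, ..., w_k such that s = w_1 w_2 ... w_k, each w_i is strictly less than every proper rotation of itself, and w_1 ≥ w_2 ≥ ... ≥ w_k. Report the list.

["dfge", "bccccfdff", "b"]

emit factor 1: 'dfge' (i=0, period=4)
emit factor 2: 'bccccfdff' (i=4, period=9)
emit factor 3: 'b' (i=13, period=1)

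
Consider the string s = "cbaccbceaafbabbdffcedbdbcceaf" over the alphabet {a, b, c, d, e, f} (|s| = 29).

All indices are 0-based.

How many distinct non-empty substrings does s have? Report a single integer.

401

rank→(start, suffix):
  0 → (8, 'aafbabbdffcedbdbcceaf')
  1 → (12, 'abbdffcedbdbcceaf')
  2 → (2, 'accbceaafbabbdffcedbdbcceaf')
  3 → (27, 'af')
  4 → (9, 'afbabbdffcedbdbcceaf')
  5 → (11, 'babbdffcedbdbcceaf')
  6 → (1, 'baccbceaafbabbdffcedbdbcceaf')
  7 → (13, 'bbdffcedbdbcceaf')
  8 → (23, 'bcceaf')
  9 → (5, 'bceaafbabbdffcedbdbcceaf')
  10 → (21, 'bdbcceaf')
  11 → (14, 'bdffcedbdbcceaf')
  12 → (0, 'cbaccbceaafbabbdffcedbdbcceaf')
  13 → (4, 'cbceaafbabbdffcedbdbcceaf')
  14 → (3, 'ccbceaafbabbdffcedbdbcceaf')
  15 → (24, 'cceaf')
  16 → (6, 'ceaafbabbdffcedbdbcceaf')
  17 → (25, 'ceaf')
  18 → (18, 'cedbdbcceaf')
  19 → (22, 'dbcceaf')
  20 → (20, 'dbdbcceaf')
  21 → (15, 'dffcedbdbcceaf')
  22 → (7, 'eaafbabbdffcedbdbcceaf')
  23 → (26, 'eaf')
  24 → (19, 'edbdbcceaf')
  25 → (28, 'f')
  26 → (10, 'fbabbdffcedbdbcceaf')
  27 → (17, 'fcedbdbcceaf')
  28 → (16, 'ffcedbdbcceaf')

SA = [8, 12, 2, 27, 9, 11, 1, 13, 23, 5, 21, 14, 0, 4, 3, 24, 6, 25, 18, 22, 20, 15, 7, 26, 19, 28, 10, 17, 16]
i: (SA[i-1],SA[i]) lcp shared
  1: (8,12) 1 'a'
  2: (12,2) 1 'a'
  3: (2,27) 1 'a'
  4: (27,9) 2 'af'
  5: (9,11) 0 ''
  6: (11,1) 2 'ba'
  7: (1,13) 1 'b'
  8: (13,23) 1 'b'
  9: (23,5) 2 'bc'
  10: (5,21) 1 'b'
  11: (21,14) 2 'bd'
  12: (14,0) 0 ''
  13: (0,4) 2 'cb'
  14: (4,3) 1 'c'
  15: (3,24) 2 'cc'
  16: (24,6) 1 'c'
  17: (6,25) 3 'cea'
  18: (25,18) 2 'ce'
  19: (18,22) 0 ''
  20: (22,20) 2 'db'
  21: (20,15) 1 'd'
  22: (15,7) 0 ''
  23: (7,26) 2 'ea'
  24: (26,19) 1 'e'
  25: (19,28) 0 ''
  26: (28,10) 1 'f'
  27: (10,17) 1 'f'
  28: (17,16) 1 'f'

n(n+1)/2 = 29·30/2 = 435
Σ LCP = 0 + 1 + 1 + 1 + 2 + 0 + 2 + 1 + 1 + 2 + 1 + 2 + 0 + 2 + 1 + 2 + 1 + 3 + 2 + 0 + 2 + 1 + 0 + 2 + 1 + 0 + 1 + 1 + 1 = 34
distinct = 435 − 34 = 401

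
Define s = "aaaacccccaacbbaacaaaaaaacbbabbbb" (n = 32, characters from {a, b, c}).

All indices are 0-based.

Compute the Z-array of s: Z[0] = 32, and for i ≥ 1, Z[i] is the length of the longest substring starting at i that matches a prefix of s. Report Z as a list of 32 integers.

Z[0]=32
i=1: i≥r, start 0; Z[1]=3 grow→box=[1,4)
i=2: min(r-i=2, Z[1]=3)=2; Z[2]=2
i=3: min(r-i=1, Z[2]=2)=1; Z[3]=1
i=4: i≥r, start 0; Z[4]=0
i=5: i≥r, start 0; Z[5]=0
i=6: i≥r, start 0; Z[6]=0
i=7: i≥r, start 0; Z[7]=0
i=8: i≥r, start 0; Z[8]=0
i=9: i≥r, start 0; Z[9]=2 grow→box=[9,11)
i=10: min(r-i=1, Z[1]=3)=1; Z[10]=1
i=11: i≥r, start 0; Z[11]=0
i=12: i≥r, start 0; Z[12]=0
i=13: i≥r, start 0; Z[13]=0
i=14: i≥r, start 0; Z[14]=2 grow→box=[14,16)
i=15: min(r-i=1, Z[1]=3)=1; Z[15]=1
i=16: i≥r, start 0; Z[16]=0
i=17: i≥r, start 0; Z[17]=4 grow→box=[17,21)
i=18: min(r-i=3, Z[1]=3)=3; Z[18]=4 grow→box=[18,22)
i=19: min(r-i=3, Z[1]=3)=3; Z[19]=4 grow→box=[19,23)
i=20: min(r-i=3, Z[1]=3)=3; Z[20]=5 grow→box=[20,25)
i=21: min(r-i=4, Z[1]=3)=3; Z[21]=3
i=22: min(r-i=3, Z[2]=2)=2; Z[22]=2
i=23: min(r-i=2, Z[3]=1)=1; Z[23]=1
i=24: min(r-i=1, Z[4]=0)=0; Z[24]=0
i=25: i≥r, start 0; Z[25]=0
i=26: i≥r, start 0; Z[26]=0
i=27: i≥r, start 0; Z[27]=1 grow→box=[27,28)
i=28: i≥r, start 0; Z[28]=0
i=29: i≥r, start 0; Z[29]=0
i=30: i≥r, start 0; Z[30]=0
i=31: i≥r, start 0; Z[31]=0

[32, 3, 2, 1, 0, 0, 0, 0, 0, 2, 1, 0, 0, 0, 2, 1, 0, 4, 4, 4, 5, 3, 2, 1, 0, 0, 0, 1, 0, 0, 0, 0]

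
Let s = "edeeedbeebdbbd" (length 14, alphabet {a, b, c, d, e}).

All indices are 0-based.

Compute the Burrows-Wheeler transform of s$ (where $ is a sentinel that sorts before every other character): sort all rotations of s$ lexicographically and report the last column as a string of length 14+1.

ddbedbbeeee$bed

rank  rotation         last
    0  $edeeedbeebdbbd  d
    1  bbd$edeeedbeebd  d
    2  bd$edeeedbeebdb  b
    3  bdbbd$edeeedbee  e
    4  beebdbbd$edeeed  d
    5  d$edeeedbeebdbb  b
    6  dbbd$edeeedbeeb  b
    7  dbeebdbbd$edeee  e
    8  deeedbeebdbbd$e  e
    9  ebdbbd$edeeedbe  e
   10  edbeebdbbd$edee  e
   11  edeeedbeebdbbd$  $
   12  eebdbbd$edeeedb  b
   13  eedbeebdbbd$ede  e
   14  eeedbeebdbbd$ed  d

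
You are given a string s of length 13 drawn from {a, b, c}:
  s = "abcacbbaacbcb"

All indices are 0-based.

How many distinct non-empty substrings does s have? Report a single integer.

sorted suffixes:
  #0 SA[0]=7  'aacbcb'
  #1 SA[1]=0  'abcacbbaacbcb'
  #2 SA[2]=3  'acbbaacbcb'
  #3 SA[3]=8  'acbcb'
  #4 SA[4]=12  'b'
  #5 SA[5]=6  'baacbcb'
  #6 SA[6]=5  'bbaacbcb'
  #7 SA[7]=1  'bcacbbaacbcb'
  #8 SA[8]=10  'bcb'
  #9 SA[9]=2  'cacbbaacbcb'
  #10 SA[10]=11  'cb'
  #11 SA[11]=4  'cbbaacbcb'
  #12 SA[12]=9  'cbcb'

SA = [7, 0, 3, 8, 12, 6, 5, 1, 10, 2, 11, 4, 9]
[i] adj suffixes → lcp
  [1] 7/0 → 1 ('a')
  [2] 0/3 → 1 ('a')
  [3] 3/8 → 3 ('acb')
  [4] 8/12 → 0 ('')
  [5] 12/6 → 1 ('b')
  [6] 6/5 → 1 ('b')
  [7] 5/1 → 1 ('b')
  [8] 1/10 → 2 ('bc')
  [9] 10/2 → 0 ('')
  [10] 2/11 → 1 ('c')
  [11] 11/4 → 2 ('cb')
  [12] 4/9 → 2 ('cb')

n(n+1)/2 = 13·14/2 = 91
Σ LCP = 0 + 1 + 1 + 3 + 0 + 1 + 1 + 1 + 2 + 0 + 1 + 2 + 2 = 15
distinct = 91 − 15 = 76

76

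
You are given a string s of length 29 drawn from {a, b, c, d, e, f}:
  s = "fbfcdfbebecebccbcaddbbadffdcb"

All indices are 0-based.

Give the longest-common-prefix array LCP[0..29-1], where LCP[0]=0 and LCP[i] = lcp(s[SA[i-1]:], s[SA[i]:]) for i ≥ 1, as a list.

sorted suffixes:
  #0 SA[0]=17  'addbbadffdcb'
  #1 SA[1]=22  'adffdcb'
  #2 SA[2]=28  'b'
  #3 SA[3]=21  'badffdcb'
  #4 SA[4]=20  'bbadffdcb'
  #5 SA[5]=15  'bcaddbbadffdcb'
  #6 SA[6]=12  'bccbcaddbbadffdcb'
  #7 SA[7]=6  'bebecebccbcaddbbadffdcb'
  #8 SA[8]=8  'becebccbcaddbbadffdcb'
  #9 SA[9]=1  'bfcdfbebecebccbcaddbbadffdcb'
  #10 SA[10]=16  'caddbbadffdcb'
  #11 SA[11]=27  'cb'
  #12 SA[12]=14  'cbcaddbbadffdcb'
  #13 SA[13]=13  'ccbcaddbbadffdcb'
  #14 SA[14]=3  'cdfbebecebccbcaddbbadffdcb'
  #15 SA[15]=10  'cebccbcaddbbadffdcb'
  #16 SA[16]=19  'dbbadffdcb'
  #17 SA[17]=26  'dcb'
  #18 SA[18]=18  'ddbbadffdcb'
  #19 SA[19]=4  'dfbebecebccbcaddbbadffdcb'
  #20 SA[20]=23  'dffdcb'
  #21 SA[21]=11  'ebccbcaddbbadffdcb'
  #22 SA[22]=7  'ebecebccbcaddbbadffdcb'
  #23 SA[23]=9  'ecebccbcaddbbadffdcb'
  #24 SA[24]=5  'fbebecebccbcaddbbadffdcb'
  #25 SA[25]=0  'fbfcdfbebecebccbcaddbbadffdcb'
  #26 SA[26]=2  'fcdfbebecebccbcaddbbadffdcb'
  #27 SA[27]=25  'fdcb'
  #28 SA[28]=24  'ffdcb'

SA = [17, 22, 28, 21, 20, 15, 12, 6, 8, 1, 16, 27, 14, 13, 3, 10, 19, 26, 18, 4, 23, 11, 7, 9, 5, 0, 2, 25, 24]
[i] adj suffixes → lcp
  [1] 17/22 → 2 ('ad')
  [2] 22/28 → 0 ('')
  [3] 28/21 → 1 ('b')
  [4] 21/20 → 1 ('b')
  [5] 20/15 → 1 ('b')
  [6] 15/12 → 2 ('bc')
  [7] 12/6 → 1 ('b')
  [8] 6/8 → 2 ('be')
  [9] 8/1 → 1 ('b')
  [10] 1/16 → 0 ('')
  [11] 16/27 → 1 ('c')
  [12] 27/14 → 2 ('cb')
  [13] 14/13 → 1 ('c')
  [14] 13/3 → 1 ('c')
  [15] 3/10 → 1 ('c')
  [16] 10/19 → 0 ('')
  [17] 19/26 → 1 ('d')
  [18] 26/18 → 1 ('d')
  [19] 18/4 → 1 ('d')
  [20] 4/23 → 2 ('df')
  [21] 23/11 → 0 ('')
  [22] 11/7 → 2 ('eb')
  [23] 7/9 → 1 ('e')
  [24] 9/5 → 0 ('')
  [25] 5/0 → 2 ('fb')
  [26] 0/2 → 1 ('f')
  [27] 2/25 → 1 ('f')
  [28] 25/24 → 1 ('f')

[0, 2, 0, 1, 1, 1, 2, 1, 2, 1, 0, 1, 2, 1, 1, 1, 0, 1, 1, 1, 2, 0, 2, 1, 0, 2, 1, 1, 1]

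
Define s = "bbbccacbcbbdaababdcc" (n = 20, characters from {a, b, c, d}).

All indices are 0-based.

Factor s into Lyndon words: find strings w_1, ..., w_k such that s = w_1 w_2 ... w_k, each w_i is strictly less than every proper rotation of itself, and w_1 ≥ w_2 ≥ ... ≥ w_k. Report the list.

["bbbcc", "acbcbbd", "aababdcc"]

emit factor 1: 'bbbcc' (i=0, period=5)
emit factor 2: 'acbcbbd' (i=5, period=7)
emit factor 3: 'aababdcc' (i=12, period=8)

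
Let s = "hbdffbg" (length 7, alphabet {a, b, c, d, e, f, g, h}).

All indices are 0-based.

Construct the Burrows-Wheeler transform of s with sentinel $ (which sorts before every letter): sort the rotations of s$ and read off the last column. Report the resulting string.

ghfbfdb$

rank  rotation  last
    0  $hbdffbg  g
    1  bdffbg$h  h
    2  bg$hbdff  f
    3  dffbg$hb  b
    4  fbg$hbdf  f
    5  ffbg$hbd  d
    6  g$hbdffb  b
    7  hbdffbg$  $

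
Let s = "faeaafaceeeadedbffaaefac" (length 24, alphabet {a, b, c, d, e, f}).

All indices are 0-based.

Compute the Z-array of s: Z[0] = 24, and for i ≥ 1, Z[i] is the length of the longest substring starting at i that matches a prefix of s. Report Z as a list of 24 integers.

[24, 0, 0, 0, 0, 2, 0, 0, 0, 0, 0, 0, 0, 0, 0, 0, 1, 2, 0, 0, 0, 2, 0, 0]

Z[0]=24
i=1: outside box; Z[1]=0
i=2: outside box; Z[2]=0
i=3: outside box; Z[3]=0
i=4: outside box; Z[4]=0
i=5: outside box; Z[5]=2 extend→box=[5,7)
i=6: min(r-i=1, Z[1]=0)=0; Z[6]=0
i=7: outside box; Z[7]=0
i=8: outside box; Z[8]=0
i=9: outside box; Z[9]=0
i=10: outside box; Z[10]=0
i=11: outside box; Z[11]=0
i=12: outside box; Z[12]=0
i=13: outside box; Z[13]=0
i=14: outside box; Z[14]=0
i=15: outside box; Z[15]=0
i=16: outside box; Z[16]=1 extend→box=[16,17)
i=17: outside box; Z[17]=2 extend→box=[17,19)
i=18: min(r-i=1, Z[1]=0)=0; Z[18]=0
i=19: outside box; Z[19]=0
i=20: outside box; Z[20]=0
i=21: outside box; Z[21]=2 extend→box=[21,23)
i=22: min(r-i=1, Z[1]=0)=0; Z[22]=0
i=23: outside box; Z[23]=0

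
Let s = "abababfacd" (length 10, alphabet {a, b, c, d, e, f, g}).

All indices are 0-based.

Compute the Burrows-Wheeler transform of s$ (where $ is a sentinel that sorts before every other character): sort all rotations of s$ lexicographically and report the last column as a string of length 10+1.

d$bbfaaaacb

rank  rotation     last
    0  $abababfacd  d
    1  abababfacd$  $
    2  ababfacd$ab  b
    3  abfacd$abab  b
    4  acd$abababf  f
    5  bababfacd$a  a
    6  babfacd$aba  a
    7  bfacd$ababa  a
    8  cd$abababfa  a
    9  d$abababfac  c
   10  facd$ababab  b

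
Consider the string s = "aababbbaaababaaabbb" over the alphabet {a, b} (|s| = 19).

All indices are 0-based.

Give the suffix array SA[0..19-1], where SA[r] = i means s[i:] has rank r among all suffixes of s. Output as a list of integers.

rank | idx | suffix
   0 |   7 | aaababaaabbb
   1 |  13 | aaabbb
   2 |   8 | aababaaabbb
   3 |   0 | aababbbaaababaaabbb
   4 |  14 | aabbb
   5 |  11 | abaaabbb
   6 |   9 | ababaaabbb
   7 |   1 | ababbbaaababaaabbb
   8 |  15 | abbb
   9 |   3 | abbbaaababaaabbb
  10 |  18 | b
  11 |   6 | baaababaaabbb
  12 |  12 | baaabbb
  13 |  10 | babaaabbb
  14 |   2 | babbbaaababaaabbb
  15 |  17 | bb
  16 |   5 | bbaaababaaabbb
  17 |  16 | bbb
  18 |   4 | bbbaaababaaabbb

[7, 13, 8, 0, 14, 11, 9, 1, 15, 3, 18, 6, 12, 10, 2, 17, 5, 16, 4]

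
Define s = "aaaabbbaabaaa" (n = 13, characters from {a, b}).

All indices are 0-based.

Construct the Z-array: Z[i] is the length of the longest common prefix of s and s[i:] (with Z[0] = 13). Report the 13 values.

[13, 3, 2, 1, 0, 0, 0, 2, 1, 0, 3, 2, 1]

Z[0]=13
i=1: i≥r, start 0; Z[1]=3 scan→box=[1,4)
i=2: min(r-i=2, Z[1]=3)=2; Z[2]=2
i=3: min(r-i=1, Z[2]=2)=1; Z[3]=1
i=4: i≥r, start 0; Z[4]=0
i=5: i≥r, start 0; Z[5]=0
i=6: i≥r, start 0; Z[6]=0
i=7: i≥r, start 0; Z[7]=2 scan→box=[7,9)
i=8: min(r-i=1, Z[1]=3)=1; Z[8]=1
i=9: i≥r, start 0; Z[9]=0
i=10: i≥r, start 0; Z[10]=3 scan→box=[10,13)
i=11: min(r-i=2, Z[1]=3)=2; Z[11]=2
i=12: min(r-i=1, Z[2]=2)=1; Z[12]=1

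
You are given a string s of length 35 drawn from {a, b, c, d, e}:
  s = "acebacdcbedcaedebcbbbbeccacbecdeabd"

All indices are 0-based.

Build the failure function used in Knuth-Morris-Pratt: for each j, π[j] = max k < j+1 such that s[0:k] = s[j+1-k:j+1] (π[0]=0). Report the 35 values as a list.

π[0] = 0
j=1 s[j]='c': π[1]=0 (border '')
j=2 s[j]='e': π[2]=0 (border '')
j=3 s[j]='b': π[3]=0 (border '')
j=4 s[j]='a': π[4]=1 (border 'a')
j=5 s[j]='c': π[5]=2 (border 'ac')
j=6 s[j]='d': k: 2→0; π[6]=0 (border '')
j=7 s[j]='c': π[7]=0 (border '')
j=8 s[j]='b': π[8]=0 (border '')
j=9 s[j]='e': π[9]=0 (border '')
j=10 s[j]='d': π[10]=0 (border '')
j=11 s[j]='c': π[11]=0 (border '')
j=12 s[j]='a': π[12]=1 (border 'a')
j=13 s[j]='e': k: 1→0; π[13]=0 (border '')
j=14 s[j]='d': π[14]=0 (border '')
j=15 s[j]='e': π[15]=0 (border '')
j=16 s[j]='b': π[16]=0 (border '')
j=17 s[j]='c': π[17]=0 (border '')
j=18 s[j]='b': π[18]=0 (border '')
j=19 s[j]='b': π[19]=0 (border '')
j=20 s[j]='b': π[20]=0 (border '')
j=21 s[j]='b': π[21]=0 (border '')
j=22 s[j]='e': π[22]=0 (border '')
j=23 s[j]='c': π[23]=0 (border '')
j=24 s[j]='c': π[24]=0 (border '')
j=25 s[j]='a': π[25]=1 (border 'a')
j=26 s[j]='c': π[26]=2 (border 'ac')
j=27 s[j]='b': k: 2→0; π[27]=0 (border '')
j=28 s[j]='e': π[28]=0 (border '')
j=29 s[j]='c': π[29]=0 (border '')
j=30 s[j]='d': π[30]=0 (border '')
j=31 s[j]='e': π[31]=0 (border '')
j=32 s[j]='a': π[32]=1 (border 'a')
j=33 s[j]='b': k: 1→0; π[33]=0 (border '')
j=34 s[j]='d': π[34]=0 (border '')

[0, 0, 0, 0, 1, 2, 0, 0, 0, 0, 0, 0, 1, 0, 0, 0, 0, 0, 0, 0, 0, 0, 0, 0, 0, 1, 2, 0, 0, 0, 0, 0, 1, 0, 0]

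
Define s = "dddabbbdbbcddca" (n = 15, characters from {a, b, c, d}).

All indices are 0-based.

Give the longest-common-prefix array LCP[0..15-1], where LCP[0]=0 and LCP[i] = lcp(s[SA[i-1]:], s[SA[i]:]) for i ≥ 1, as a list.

sorted suffixes:
  #0 SA[0]=14  'a'
  #1 SA[1]=3  'abbbdbbcddca'
  #2 SA[2]=4  'bbbdbbcddca'
  #3 SA[3]=8  'bbcddca'
  #4 SA[4]=5  'bbdbbcddca'
  #5 SA[5]=9  'bcddca'
  #6 SA[6]=6  'bdbbcddca'
  #7 SA[7]=13  'ca'
  #8 SA[8]=10  'cddca'
  #9 SA[9]=2  'dabbbdbbcddca'
  #10 SA[10]=7  'dbbcddca'
  #11 SA[11]=12  'dca'
  #12 SA[12]=1  'ddabbbdbbcddca'
  #13 SA[13]=11  'ddca'
  #14 SA[14]=0  'dddabbbdbbcddca'

SA = [14, 3, 4, 8, 5, 9, 6, 13, 10, 2, 7, 12, 1, 11, 0]
i: (SA[i-1],SA[i]) lcp shared
  1: (14,3) 1 'a'
  2: (3,4) 0 ''
  3: (4,8) 2 'bb'
  4: (8,5) 2 'bb'
  5: (5,9) 1 'b'
  6: (9,6) 1 'b'
  7: (6,13) 0 ''
  8: (13,10) 1 'c'
  9: (10,2) 0 ''
  10: (2,7) 1 'd'
  11: (7,12) 1 'd'
  12: (12,1) 1 'd'
  13: (1,11) 2 'dd'
  14: (11,0) 2 'dd'

[0, 1, 0, 2, 2, 1, 1, 0, 1, 0, 1, 1, 1, 2, 2]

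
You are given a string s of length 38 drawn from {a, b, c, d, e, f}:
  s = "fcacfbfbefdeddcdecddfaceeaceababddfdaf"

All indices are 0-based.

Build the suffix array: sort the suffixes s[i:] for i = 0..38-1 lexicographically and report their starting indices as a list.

[28, 30, 25, 21, 2, 36, 29, 31, 7, 5, 1, 17, 14, 26, 22, 3, 35, 13, 12, 18, 32, 15, 10, 19, 33, 27, 24, 16, 11, 23, 8, 37, 20, 6, 4, 0, 34, 9]

rank | idx | suffix
   0 |  28 | ababddfdaf
   1 |  30 | abddfdaf
   2 |  25 | aceababddfdaf
   3 |  21 | aceeaceababddfdaf
   4 |   2 | acfbfbefdeddcdecddfaceeaceababddfdaf
   5 |  36 | af
   6 |  29 | babddfdaf
   7 |  31 | bddfdaf
   8 |   7 | befdeddcdecddfaceeaceababddfdaf
   9 |   5 | bfbefdeddcdecddfaceeaceababddfdaf
  10 |   1 | cacfbfbefdeddcdecddfaceeaceababddfdaf
  11 |  17 | cddfaceeaceababddfdaf
  12 |  14 | cdecddfaceeaceababddfdaf
  13 |  26 | ceababddfdaf
  14 |  22 | ceeaceababddfdaf
  15 |   3 | cfbfbefdeddcdecddfaceeaceababddfdaf
  16 |  35 | daf
  17 |  13 | dcdecddfaceeaceababddfdaf
  18 |  12 | ddcdecddfaceeaceababddfdaf
  19 |  18 | ddfaceeaceababddfdaf
  20 |  32 | ddfdaf
  21 |  15 | decddfaceeaceababddfdaf
  22 |  10 | deddcdecddfaceeaceababddfdaf
  23 |  19 | dfaceeaceababddfdaf
  24 |  33 | dfdaf
  25 |  27 | eababddfdaf
  26 |  24 | eaceababddfdaf
  27 |  16 | ecddfaceeaceababddfdaf
  28 |  11 | eddcdecddfaceeaceababddfdaf
  29 |  23 | eeaceababddfdaf
  30 |   8 | efdeddcdecddfaceeaceababddfdaf
  31 |  37 | f
  32 |  20 | faceeaceababddfdaf
  33 |   6 | fbefdeddcdecddfaceeaceababddfdaf
  34 |   4 | fbfbefdeddcdecddfaceeaceababddfdaf
  35 |   0 | fcacfbfbefdeddcdecddfaceeaceababddfdaf
  36 |  34 | fdaf
  37 |   9 | fdeddcdecddfaceeaceababddfdaf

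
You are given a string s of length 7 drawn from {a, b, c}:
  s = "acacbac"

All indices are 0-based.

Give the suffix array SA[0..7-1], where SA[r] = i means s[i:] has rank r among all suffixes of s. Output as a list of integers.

rank→(start, suffix):
  0 → (5, 'ac')
  1 → (0, 'acacbac')
  2 → (2, 'acbac')
  3 → (4, 'bac')
  4 → (6, 'c')
  5 → (1, 'cacbac')
  6 → (3, 'cbac')

[5, 0, 2, 4, 6, 1, 3]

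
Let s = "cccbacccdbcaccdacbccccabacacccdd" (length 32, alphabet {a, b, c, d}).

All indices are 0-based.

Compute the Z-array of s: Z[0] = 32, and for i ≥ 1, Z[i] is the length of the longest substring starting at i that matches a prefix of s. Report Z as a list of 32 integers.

[32, 2, 1, 0, 0, 3, 2, 1, 0, 0, 1, 0, 2, 1, 0, 0, 1, 0, 3, 3, 2, 1, 0, 0, 0, 1, 0, 3, 2, 1, 0, 0]

Z[0]=32
i=1: outside box; Z[1]=2 grow→box=[1,3)
i=2: min(r-i=1, Z[1]=2)=1; Z[2]=1
i=3: outside box; Z[3]=0
i=4: outside box; Z[4]=0
i=5: outside box; Z[5]=3 grow→box=[5,8)
i=6: min(r-i=2, Z[1]=2)=2; Z[6]=2
i=7: min(r-i=1, Z[2]=1)=1; Z[7]=1
i=8: outside box; Z[8]=0
i=9: outside box; Z[9]=0
i=10: outside box; Z[10]=1 grow→box=[10,11)
i=11: outside box; Z[11]=0
i=12: outside box; Z[12]=2 grow→box=[12,14)
i=13: min(r-i=1, Z[1]=2)=1; Z[13]=1
i=14: outside box; Z[14]=0
i=15: outside box; Z[15]=0
i=16: outside box; Z[16]=1 grow→box=[16,17)
i=17: outside box; Z[17]=0
i=18: outside box; Z[18]=3 grow→box=[18,21)
i=19: min(r-i=2, Z[1]=2)=2; Z[19]=3 grow→box=[19,22)
i=20: min(r-i=2, Z[1]=2)=2; Z[20]=2
i=21: min(r-i=1, Z[2]=1)=1; Z[21]=1
i=22: outside box; Z[22]=0
i=23: outside box; Z[23]=0
i=24: outside box; Z[24]=0
i=25: outside box; Z[25]=1 grow→box=[25,26)
i=26: outside box; Z[26]=0
i=27: outside box; Z[27]=3 grow→box=[27,30)
i=28: min(r-i=2, Z[1]=2)=2; Z[28]=2
i=29: min(r-i=1, Z[2]=1)=1; Z[29]=1
i=30: outside box; Z[30]=0
i=31: outside box; Z[31]=0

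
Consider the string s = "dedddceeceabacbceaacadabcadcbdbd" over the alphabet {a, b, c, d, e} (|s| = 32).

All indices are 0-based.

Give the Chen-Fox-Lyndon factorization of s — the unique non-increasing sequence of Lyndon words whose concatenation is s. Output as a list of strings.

["de", "d", "d", "d", "cee", "ce", "abacbce", "aacadabcadcbdbd"]

emit factor 1: 'de' (i=0, period=2)
emit factor 2: 'd' (i=2, period=1)
emit factor 3: 'd' (i=3, period=1)
emit factor 4: 'd' (i=4, period=1)
emit factor 5: 'cee' (i=5, period=3)
emit factor 6: 'ce' (i=8, period=2)
emit factor 7: 'abacbce' (i=10, period=7)
emit factor 8: 'aacadabcadcbdbd' (i=17, period=15)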